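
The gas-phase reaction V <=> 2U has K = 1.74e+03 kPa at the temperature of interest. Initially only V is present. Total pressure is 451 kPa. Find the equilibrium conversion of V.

Basis: 1 mol V initially; let X = conversion of V. Extent ξ = X.
Species balance: n_V = 1 − X; n_U = 2X.
n_T = Σnᵢ = 1 + X.
With p_i = (n_i/n_T)P, K = p_U^2 / (p_V).
Substituting and setting equal to 1.74e+03 kPa gives a polynomial in X; the root in (0,1) is X = 0.701.

X = 0.701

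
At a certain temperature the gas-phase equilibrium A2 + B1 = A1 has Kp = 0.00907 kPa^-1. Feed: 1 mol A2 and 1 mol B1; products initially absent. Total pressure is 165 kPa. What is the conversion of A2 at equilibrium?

Let X = conversion of A2 (basis 1 mol A2); extent of reaction ξ = X.
Moles: n_A2 = 1 − X; n_B1 = 1 − X; n_A1 = X.
Summing: n_T = 2 − X.
Mole fractions y_i = n_i/n_T; Kp = p_A1 / (p_A2 p_B1) with p_i = y_i·P.
Substituting and setting equal to 0.00907 kPa^-1 gives a polynomial in X; the root in (0,1) is X = 0.367.

X = 0.367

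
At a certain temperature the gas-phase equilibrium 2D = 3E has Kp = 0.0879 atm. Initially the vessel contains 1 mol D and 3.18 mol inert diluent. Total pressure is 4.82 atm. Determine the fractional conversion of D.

Let X = conversion of D (basis 1 mol D); extent of reaction ξ = 0.5X.
At extent ξ: n_D = 1 − X; n_E = 1.5X; n_I = 3.18 (inert).
Total moles n_T = 4.18 + 0.5X.
With p_i = (n_i/n_T)P, Kp = p_E^3 / (p_D^2).
This yields a degree-3 equation in X; solving on (0,1), X = 0.238.

X = 0.238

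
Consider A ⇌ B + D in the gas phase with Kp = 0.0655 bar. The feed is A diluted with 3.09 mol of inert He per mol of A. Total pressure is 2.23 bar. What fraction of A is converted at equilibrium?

X = 0.300

Let X = conversion of A (basis 1 mol A); extent of reaction ξ = X.
At extent ξ: n_A = 1 − X; n_B = X; n_D = X; n_I = 3.09 (inert).
n_T = Σnᵢ = 4.09 + X.
With p_i = (n_i/n_T)P, Kp = p_B p_D / (p_A).
This yields a degree-2 equation in X; solving on (0,1), X = 0.300.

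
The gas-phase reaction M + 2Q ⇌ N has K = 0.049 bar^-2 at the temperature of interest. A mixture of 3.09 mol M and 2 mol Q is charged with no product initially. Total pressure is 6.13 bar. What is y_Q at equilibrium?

Take 2 mol Q as basis and let X be its fractional conversion, so ξ = X.
Moles: n_M = 3.09 − X; n_Q = 2 − 2X; n_N = X.
Total moles n_T = 5.09 − 2X.
y_i = n_i/n_T, p_i = y_i·P. K = p_N / (p_M p_Q^2).
This yields a degree-3 equation in X; solving on (0,1), X = 0.394.
Then n_Q = 1.21, n_T = 4.3, so y_Q = 0.282.

y_Q = 0.282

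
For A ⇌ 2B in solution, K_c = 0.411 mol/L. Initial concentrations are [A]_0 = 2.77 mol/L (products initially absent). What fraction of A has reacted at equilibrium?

Let X = conversion of A; extent ξ = 2.77·X mol/L.
Concentrations: [A] = 2.77 − 2.77X; [B] = 5.54X.
K_c = [B]^2 / ([A]).
Equating to 0.411 mol/L: the physical root is X = 0.175.

X = 0.175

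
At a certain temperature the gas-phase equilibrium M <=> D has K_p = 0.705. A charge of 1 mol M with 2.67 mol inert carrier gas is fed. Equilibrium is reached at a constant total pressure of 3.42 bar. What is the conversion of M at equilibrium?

X = 0.413

Basis: 1 mol M initially; let X = conversion of M. Extent ξ = X.
Moles: n_M = 1 − X; n_D = X; n_I = 2.67 (inert).
Since Δν = 0, n_T = 3.67 throughout.
With p_i = (n_i/n_T)P, K_p = p_D / (p_M).
This yields a degree-1 equation in X; solving on (0,1), X = 0.413.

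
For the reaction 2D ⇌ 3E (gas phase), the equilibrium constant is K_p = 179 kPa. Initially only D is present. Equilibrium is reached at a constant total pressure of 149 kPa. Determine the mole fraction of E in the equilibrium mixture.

y_E = 0.588

Let X = conversion of D (basis 1 mol D); extent of reaction ξ = 0.5X.
Moles: n_D = 1 − X; n_E = 1.5X.
Total moles n_T = 1 + 0.5X.
With p_i = (n_i/n_T)P, K_p = p_E^3 / (p_D^2).
Setting this equal to 179 kPa and taking the physical root (0 < X < 1) gives X = 0.488.
Then n_E = 0.732, n_T = 1.24, so y_E = 0.588.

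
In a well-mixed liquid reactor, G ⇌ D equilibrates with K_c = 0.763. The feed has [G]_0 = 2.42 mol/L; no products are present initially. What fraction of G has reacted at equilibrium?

Let X = conversion of G; extent ξ = 2.42·X mol/L.
Concentrations: [G] = 2.42 − 2.42X; [D] = 2.42X.
K_c = [D] / ([G]).
This equals 0.763 at X = 0.433 (the root in 0 < X < 1).

X = 0.433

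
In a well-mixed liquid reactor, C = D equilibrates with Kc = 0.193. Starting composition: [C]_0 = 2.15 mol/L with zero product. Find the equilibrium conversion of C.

X = 0.162

Let X = conversion of C; extent ξ = 2.15·X mol/L.
Concentrations: [C] = 2.15 − 2.15X; [D] = 2.15X.
Kc = [D] / ([C]).
Solving Kc = 0.193 for X ∈ (0,1): X = 0.162.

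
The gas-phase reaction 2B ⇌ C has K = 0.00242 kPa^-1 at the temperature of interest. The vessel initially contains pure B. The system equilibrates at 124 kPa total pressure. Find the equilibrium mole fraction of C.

Take 1 mol B as basis and let X be its fractional conversion, so ξ = 0.5X.
At extent ξ: n_B = 1 − X; n_C = 0.5X.
Summing: n_T = 1 − 0.5X.
With p_i = (n_i/n_T)P, K = p_C / (p_B^2).
Substituting and setting equal to 0.00242 kPa^-1 gives a polynomial in X; the root in (0,1) is X = 0.326.
Then n_C = 0.163, n_T = 0.837, so y_C = 0.195.

y_C = 0.195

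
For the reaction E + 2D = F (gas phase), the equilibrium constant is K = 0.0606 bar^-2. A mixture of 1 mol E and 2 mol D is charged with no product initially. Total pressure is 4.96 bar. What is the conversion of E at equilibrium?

X = 0.329

Take 1 mol E as basis and let X be its fractional conversion, so ξ = X.
Mole table: n_E = 1 − X; n_D = 2 − 2X; n_F = X.
n_T = Σnᵢ = 3 − 2X.
Mole fractions y_i = n_i/n_T; K = p_F / (p_E p_D^2) with p_i = y_i·P.
This yields a degree-3 equation in X; solving on (0,1), X = 0.329.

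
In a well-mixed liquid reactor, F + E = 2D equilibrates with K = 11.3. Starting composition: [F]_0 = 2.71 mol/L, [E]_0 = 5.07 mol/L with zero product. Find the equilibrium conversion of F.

X = 0.793

Let X = conversion of F; extent ξ = 2.71·X mol/L.
Concentrations: [F] = 2.71 − 2.71X; [E] = 5.07 − 2.71X; [D] = 5.42X.
K = [D]^2 / ([F] [E]).
This equals 11.3 at X = 0.793 (the root in 0 < X < 1).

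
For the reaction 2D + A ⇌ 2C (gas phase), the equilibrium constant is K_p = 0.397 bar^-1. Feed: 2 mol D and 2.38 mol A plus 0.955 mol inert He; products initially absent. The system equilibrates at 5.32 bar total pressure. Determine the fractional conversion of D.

Let X = conversion of D (basis 2 mol D); extent of reaction ξ = X.
Mole table: n_D = 2 − 2X; n_A = 2.38 − X; n_C = 2X; n_I = 0.955 (inert).
Summing: n_T = 5.33 − X.
Mole fractions y_i = n_i/n_T; K_p = p_C^2 / (p_D^2 p_A) with p_i = y_i·P.
Setting this equal to 0.397 bar^-1 and taking the physical root (0 < X < 1) gives X = 0.476.

X = 0.476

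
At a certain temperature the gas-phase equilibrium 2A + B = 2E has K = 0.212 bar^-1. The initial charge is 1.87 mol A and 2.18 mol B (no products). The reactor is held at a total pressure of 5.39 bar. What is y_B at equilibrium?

Basis: 1.87 mol A initially; let X = conversion of A. Extent ξ = 0.935X.
At extent ξ: n_A = 1.87 − 1.87X; n_B = 2.18 − 0.935X; n_E = 1.87X.
Summing: n_T = 4.05 − 0.935X.
With p_i = (n_i/n_T)P, K = p_E^2 / (p_A^2 p_B).
This yields a degree-3 equation in X; solving on (0,1), X = 0.427.
Then n_B = 1.78, n_T = 3.65, so y_B = 0.488.

y_B = 0.488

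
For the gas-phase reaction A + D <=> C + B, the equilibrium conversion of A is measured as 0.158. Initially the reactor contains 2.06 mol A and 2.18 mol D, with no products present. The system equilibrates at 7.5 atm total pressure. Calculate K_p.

Basis: 2.06 mol A initially; let X = conversion of A. Extent ξ = 2.06X.
Moles: n_A = 2.06 − 2.06X; n_D = 2.18 − 2.06X; n_C = 2.06X; n_B = 2.06X.
Total moles n_T = 4.24 (Δν = 0, constant).
At X = 0.158: n_A = 1.73, n_D = 1.85, n_C = 0.325, n_B = 0.325, n_T = 4.24.
p_i = (n_i/n_T)·P. K_p = p_C p_B / (p_A p_D) = 0.0329.

K_p = 0.0329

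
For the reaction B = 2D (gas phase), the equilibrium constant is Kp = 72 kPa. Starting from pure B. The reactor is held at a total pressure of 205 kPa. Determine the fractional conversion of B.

Basis: 1 mol B initially; let X = conversion of B. Extent ξ = X.
Species balance: n_B = 1 − X; n_D = 2X.
Total moles n_T = 1 + X.
y_i = n_i/n_T, p_i = y_i·P. Kp = p_D^2 / (p_B).
Setting this equal to 72 kPa and taking the physical root (0 < X < 1) gives X = 0.284.

X = 0.284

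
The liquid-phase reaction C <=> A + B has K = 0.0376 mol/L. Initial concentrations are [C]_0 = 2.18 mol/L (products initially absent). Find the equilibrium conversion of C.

Let X = conversion of C; extent ξ = 2.18·X mol/L.
Concentrations: [C] = 2.18 − 2.18X; [A] = 2.18X; [B] = 2.18X.
K = [A] [B] / ([C]).
Setting equal to 0.0376 and solving for X on (0,1) gives X = 0.123.

X = 0.123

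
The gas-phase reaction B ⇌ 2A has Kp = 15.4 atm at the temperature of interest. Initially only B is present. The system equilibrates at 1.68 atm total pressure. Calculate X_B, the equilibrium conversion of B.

X = 0.834

Take 1 mol B as basis and let X be its fractional conversion, so ξ = X.
At extent ξ: n_B = 1 − X; n_A = 2X.
Total moles n_T = 1 + X.
With p_i = (n_i/n_T)P, Kp = p_A^2 / (p_B).
Equating to 15.4 atm and solving on 0 < X < 1: X = 0.834.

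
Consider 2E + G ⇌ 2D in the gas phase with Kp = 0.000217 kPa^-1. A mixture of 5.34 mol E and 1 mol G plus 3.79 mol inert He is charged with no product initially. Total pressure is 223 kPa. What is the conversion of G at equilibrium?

X = 0.160

Basis: 1 mol G initially; let X = conversion of G. Extent ξ = X.
Mole table: n_E = 5.34 − 2X; n_G = 1 − X; n_D = 2X; n_I = 3.79 (inert).
Total moles n_T = 10.1 − X.
y_i = n_i/n_T, p_i = y_i·P. Kp = p_D^2 / (p_E^2 p_G).
This yields a degree-3 equation in X; solving on (0,1), X = 0.160.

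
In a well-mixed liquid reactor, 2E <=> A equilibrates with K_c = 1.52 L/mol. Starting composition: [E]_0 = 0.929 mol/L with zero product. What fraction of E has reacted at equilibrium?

Let X = conversion of E; extent ξ = 0.929X/2 mol/L.
Concentrations: [E] = 0.929 − 0.929X; [A] = 0.465X.
K_c = [A] / ([E]^2).
Solving K_c = 1.52 for X ∈ (0,1): X = 0.556.

X = 0.556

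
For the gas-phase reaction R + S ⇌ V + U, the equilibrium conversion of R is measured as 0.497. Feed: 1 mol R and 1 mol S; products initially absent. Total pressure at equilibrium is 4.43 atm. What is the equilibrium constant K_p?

Let X = conversion of R (basis 1 mol R); extent of reaction ξ = X.
Species balance: n_R = 1 − X; n_S = 1 − X; n_V = X; n_U = X.
n_T stays at 2 (no change in mole number).
At X = 0.497: n_R = 0.503, n_S = 0.503, n_V = 0.497, n_U = 0.497, n_T = 2.
p_i = (n_i/n_T)·P. K_p = p_V p_U / (p_R p_S) = 0.976.

K_p = 0.976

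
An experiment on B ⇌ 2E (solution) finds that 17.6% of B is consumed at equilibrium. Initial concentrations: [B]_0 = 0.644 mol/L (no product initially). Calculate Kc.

Kc = 0.0968 mol/L

Let X = conversion of B.
Concentrations: [B] = 0.644 − 0.644X; [E] = 1.29X.
At X = 0.176: [B] = 0.531, [E] = 0.227.
Kc = [E]^2 / ([B]) = 0.0968 mol/L.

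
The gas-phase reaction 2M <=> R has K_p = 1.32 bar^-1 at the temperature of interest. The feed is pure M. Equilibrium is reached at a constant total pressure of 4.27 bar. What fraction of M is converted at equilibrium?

Basis: 1 mol M initially; let X = conversion of M. Extent ξ = 0.5X.
Moles: n_M = 1 − X; n_R = 0.5X.
n_T = Σnᵢ = 1 − 0.5X.
With p_i = (n_i/n_T)P, K_p = p_R / (p_M^2).
Substituting and setting equal to 1.32 bar^-1 gives a polynomial in X; the root in (0,1) is X = 0.794.

X = 0.794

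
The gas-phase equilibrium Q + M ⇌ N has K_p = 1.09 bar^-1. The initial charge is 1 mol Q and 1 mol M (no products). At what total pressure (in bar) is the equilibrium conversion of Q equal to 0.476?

Let X = conversion of Q (basis 1 mol Q); extent of reaction ξ = X.
Mole table: n_Q = 1 − X; n_M = 1 − X; n_N = X.
Summing: n_T = 2 − X.
K_p = p_N / (p_Q p_M) with p_i = (n_i/n_T)·P.
At X = 0.476: the mole-fraction product g(X) = Π y_i^ν_i = 2.642. Since K_p = g(X)·P^{-1}, P = (g/K_p)^(1/1) = (2.642/1.09)^(1/1) = 2.42 bar.

P = 2.42 bar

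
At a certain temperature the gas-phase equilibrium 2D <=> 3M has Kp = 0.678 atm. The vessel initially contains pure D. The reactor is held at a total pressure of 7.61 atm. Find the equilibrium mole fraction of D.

y_D = 0.661

Basis: 1 mol D initially; let X = conversion of D. Extent ξ = 0.5X.
Species balance: n_D = 1 − X; n_M = 1.5X.
Total moles n_T = 1 + 0.5X.
y_i = n_i/n_T, p_i = y_i·P. Kp = p_M^3 / (p_D^2).
Setting this equal to 0.678 atm and taking the physical root (0 < X < 1) gives X = 0.255.
Then n_D = 0.745, n_T = 1.13, so y_D = 0.661.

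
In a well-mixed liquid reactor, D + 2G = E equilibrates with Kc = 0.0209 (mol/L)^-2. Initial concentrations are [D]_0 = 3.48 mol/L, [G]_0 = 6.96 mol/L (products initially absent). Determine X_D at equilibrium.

X = 0.319

Let X = conversion of D; extent ξ = 3.48·X mol/L.
Concentrations: [D] = 3.48 − 3.48X; [G] = 6.96 − 6.96X; [E] = 3.48X.
Kc = [E] / ([D] [G]^2).
Setting equal to 0.0209 and solving for X on (0,1) gives X = 0.319.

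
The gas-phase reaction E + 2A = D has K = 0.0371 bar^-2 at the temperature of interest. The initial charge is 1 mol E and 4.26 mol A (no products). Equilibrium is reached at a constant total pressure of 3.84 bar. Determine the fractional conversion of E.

X = 0.254

Basis: 1 mol E initially; let X = conversion of E. Extent ξ = X.
Moles: n_E = 1 − X; n_A = 4.26 − 2X; n_D = X.
n_T = Σnᵢ = 5.26 − 2X.
With p_i = (n_i/n_T)P, K = p_D / (p_E p_A^2).
Substituting and setting equal to 0.0371 bar^-2 gives a polynomial in X; the root in (0,1) is X = 0.254.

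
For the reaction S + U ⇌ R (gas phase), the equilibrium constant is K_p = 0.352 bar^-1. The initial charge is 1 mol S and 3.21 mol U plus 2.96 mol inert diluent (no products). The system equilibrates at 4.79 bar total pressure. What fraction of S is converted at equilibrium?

Basis: 1 mol S initially; let X = conversion of S. Extent ξ = X.
Moles: n_S = 1 − X; n_U = 3.21 − X; n_R = X; n_I = 2.96 (inert).
Summing: n_T = 7.17 − X.
Mole fractions y_i = n_i/n_T; K_p = p_R / (p_S p_U) with p_i = y_i·P.
Substituting and setting equal to 0.352 bar^-1 gives a polynomial in X; the root in (0,1) is X = 0.411.

X = 0.411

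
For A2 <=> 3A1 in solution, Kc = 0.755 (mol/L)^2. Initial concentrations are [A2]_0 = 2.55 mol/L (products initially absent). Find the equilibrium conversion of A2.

Let X = conversion of A2; extent ξ = 2.55·X mol/L.
Concentrations: [A2] = 2.55 − 2.55X; [A1] = 7.65X.
Kc = [A1]^3 / ([A2]).
Equating to 0.755 (mol/L)^2: the physical root is X = 0.154.

X = 0.154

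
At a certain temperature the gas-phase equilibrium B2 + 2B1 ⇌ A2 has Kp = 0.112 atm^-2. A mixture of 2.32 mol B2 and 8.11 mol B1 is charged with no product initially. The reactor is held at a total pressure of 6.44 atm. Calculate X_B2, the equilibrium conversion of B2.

Let X = conversion of B2 (basis 2.32 mol B2); extent of reaction ξ = 2.32X.
Moles: n_B2 = 2.32 − 2.32X; n_B1 = 8.11 − 4.64X; n_A2 = 2.32X.
Total moles n_T = 10.4 − 4.64X.
Mole fractions y_i = n_i/n_T; Kp = p_A2 / (p_B2 p_B1^2) with p_i = y_i·P.
Setting this equal to 0.112 atm^-2 and taking the physical root (0 < X < 1) gives X = 0.683.

X = 0.683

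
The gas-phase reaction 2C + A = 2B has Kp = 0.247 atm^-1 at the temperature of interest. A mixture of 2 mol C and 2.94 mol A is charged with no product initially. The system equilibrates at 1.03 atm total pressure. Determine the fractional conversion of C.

X = 0.276

Take 2 mol C as basis and let X be its fractional conversion, so ξ = X.
Moles: n_C = 2 − 2X; n_A = 2.94 − X; n_B = 2X.
n_T = Σnᵢ = 4.94 − X.
y_i = n_i/n_T, p_i = y_i·P. Kp = p_B^2 / (p_C^2 p_A).
This yields a degree-3 equation in X; solving on (0,1), X = 0.276.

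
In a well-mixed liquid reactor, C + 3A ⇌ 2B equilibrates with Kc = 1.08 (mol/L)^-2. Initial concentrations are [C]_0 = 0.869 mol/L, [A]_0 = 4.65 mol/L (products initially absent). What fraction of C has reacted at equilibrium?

X = 0.844

Let X = conversion of C; extent ξ = 0.869·X mol/L.
Concentrations: [C] = 0.869 − 0.869X; [A] = 4.65 − 2.61X; [B] = 1.74X.
Kc = [B]^2 / ([C] [A]^3).
Setting equal to 1.08 and solving for X on (0,1) gives X = 0.844.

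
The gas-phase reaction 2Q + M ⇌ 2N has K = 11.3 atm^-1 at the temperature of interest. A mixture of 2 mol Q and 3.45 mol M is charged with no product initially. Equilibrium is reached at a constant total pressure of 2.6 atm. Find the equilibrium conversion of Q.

X = 0.804

Basis: 2 mol Q initially; let X = conversion of Q. Extent ξ = X.
Moles: n_Q = 2 − 2X; n_M = 3.45 − X; n_N = 2X.
n_T = Σnᵢ = 5.45 − X.
With p_i = (n_i/n_T)P, K = p_N^2 / (p_Q^2 p_M).
This yields a degree-3 equation in X; solving on (0,1), X = 0.804.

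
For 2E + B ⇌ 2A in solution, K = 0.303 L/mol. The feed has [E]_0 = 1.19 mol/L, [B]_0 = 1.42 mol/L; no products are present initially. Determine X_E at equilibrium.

X = 0.376

Let X = conversion of E; extent ξ = 1.19X/2 mol/L.
Concentrations: [E] = 1.19 − 1.19X; [B] = 1.42 − 0.595X; [A] = 1.19X.
K = [A]^2 / ([E]^2 [B]).
Setting equal to 0.303 and solving for X on (0,1) gives X = 0.376.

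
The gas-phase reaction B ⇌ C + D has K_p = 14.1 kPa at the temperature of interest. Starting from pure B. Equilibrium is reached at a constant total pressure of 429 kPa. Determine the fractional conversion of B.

X = 0.178

Let X = conversion of B (basis 1 mol B); extent of reaction ξ = X.
Species balance: n_B = 1 − X; n_C = X; n_D = X.
n_T = Σnᵢ = 1 + X.
Mole fractions y_i = n_i/n_T; K_p = p_C p_D / (p_B) with p_i = y_i·P.
Setting this equal to 14.1 kPa and taking the physical root (0 < X < 1) gives X = 0.178.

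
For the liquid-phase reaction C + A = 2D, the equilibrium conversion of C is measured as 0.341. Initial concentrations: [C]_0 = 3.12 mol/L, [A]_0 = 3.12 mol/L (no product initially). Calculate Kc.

Let X = conversion of C.
Concentrations: [C] = 3.12 − 3.12X; [A] = 3.12 − 3.12X; [D] = 6.24X.
At X = 0.341: [C] = 2.06, [A] = 2.06, [D] = 2.13.
Kc = [D]^2 / ([C] [A]) = 1.07.

Kc = 1.07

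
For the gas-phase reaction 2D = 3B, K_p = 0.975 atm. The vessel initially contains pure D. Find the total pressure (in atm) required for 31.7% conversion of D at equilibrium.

P = 4.9 atm

Let X = conversion of D (basis 1 mol D); extent of reaction ξ = 0.5X.
Species balance: n_D = 1 − X; n_B = 1.5X.
Summing: n_T = 1 + 0.5X.
K_p = p_B^3 / (p_D^2) with p_i = (n_i/n_T)·P.
At X = 0.317: the mole-fraction product g(X) = Π y_i^ν_i = 0.1989. Since K_p = g(X)·P^{1}, P = (K_p/g)^(1/1) = (0.975/0.1989)^(1/1) = 4.9 atm.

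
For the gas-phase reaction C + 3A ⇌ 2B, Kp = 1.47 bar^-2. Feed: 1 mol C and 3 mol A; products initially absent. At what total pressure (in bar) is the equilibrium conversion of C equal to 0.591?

Basis: 1 mol C initially; let X = conversion of C. Extent ξ = X.
Moles: n_C = 1 − X; n_A = 3 − 3X; n_B = 2X.
Total moles n_T = 4 − 2X.
Kp = p_B^2 / (p_C p_A^3) with p_i = (n_i/n_T)·P.
At X = 0.591: the mole-fraction product g(X) = Π y_i^ν_i = 14.68. Since Kp = g(X)·P^{-2}, P = (g/Kp)^(1/2) = (14.68/1.47)^(1/2) = 3.16 bar.

P = 3.16 bar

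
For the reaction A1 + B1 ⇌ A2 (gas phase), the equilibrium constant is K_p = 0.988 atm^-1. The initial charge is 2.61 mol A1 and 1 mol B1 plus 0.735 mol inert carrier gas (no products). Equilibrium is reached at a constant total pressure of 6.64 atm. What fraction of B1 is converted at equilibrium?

X = 0.771

Let X = conversion of B1 (basis 1 mol B1); extent of reaction ξ = X.
Species balance: n_A1 = 2.61 − X; n_B1 = 1 − X; n_A2 = X; n_I = 0.735 (inert).
n_T = Σnᵢ = 4.34 − X.
With p_i = (n_i/n_T)P, K_p = p_A2 / (p_A1 p_B1).
Equating to 0.988 atm^-1 and solving on 0 < X < 1: X = 0.771.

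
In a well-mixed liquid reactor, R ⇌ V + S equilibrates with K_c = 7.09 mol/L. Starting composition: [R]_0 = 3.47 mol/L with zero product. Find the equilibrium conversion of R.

X = 0.735

Let X = conversion of R; extent ξ = 3.47·X mol/L.
Concentrations: [R] = 3.47 − 3.47X; [V] = 3.47X; [S] = 3.47X.
K_c = [V] [S] / ([R]).
This equals 7.09 at X = 0.735 (the root in 0 < X < 1).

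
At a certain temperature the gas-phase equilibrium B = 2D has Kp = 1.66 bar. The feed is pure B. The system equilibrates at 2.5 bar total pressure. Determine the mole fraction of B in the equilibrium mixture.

y_B = 0.452

Let X = conversion of B (basis 1 mol B); extent of reaction ξ = X.
At extent ξ: n_B = 1 − X; n_D = 2X.
Total moles n_T = 1 + X.
y_i = n_i/n_T, p_i = y_i·P. Kp = p_D^2 / (p_B).
Setting this equal to 1.66 bar and taking the physical root (0 < X < 1) gives X = 0.377.
Then n_B = 0.623, n_T = 1.38, so y_B = 0.452.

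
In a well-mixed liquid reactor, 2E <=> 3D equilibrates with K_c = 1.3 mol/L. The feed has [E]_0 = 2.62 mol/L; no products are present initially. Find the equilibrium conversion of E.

X = 0.383

Let X = conversion of E; extent ξ = 2.62X/2 mol/L.
Concentrations: [E] = 2.62 − 2.62X; [D] = 3.93X.
K_c = [D]^3 / ([E]^2).
Solving K_c = 1.3 for X ∈ (0,1): X = 0.383.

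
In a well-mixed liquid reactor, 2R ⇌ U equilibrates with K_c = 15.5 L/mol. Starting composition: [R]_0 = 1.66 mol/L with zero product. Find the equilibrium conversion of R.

X = 0.870

Let X = conversion of R; extent ξ = 1.66X/2 mol/L.
Concentrations: [R] = 1.66 − 1.66X; [U] = 0.83X.
K_c = [U] / ([R]^2).
This equals 15.5 at X = 0.870 (the root in 0 < X < 1).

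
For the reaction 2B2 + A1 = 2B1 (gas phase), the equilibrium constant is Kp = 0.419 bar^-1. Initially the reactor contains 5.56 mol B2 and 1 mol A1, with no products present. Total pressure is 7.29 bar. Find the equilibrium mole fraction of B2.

Let X = conversion of A1 (basis 1 mol A1); extent of reaction ξ = X.
Mole table: n_B2 = 5.56 − 2X; n_A1 = 1 − X; n_B1 = 2X.
Total moles n_T = 6.56 − X.
Mole fractions y_i = n_i/n_T; Kp = p_B1^2 / (p_B2^2 p_A1) with p_i = y_i·P.
Equating to 0.419 bar^-1 and solving on 0 < X < 1: X = 0.745.
Then n_B2 = 4.07, n_T = 5.82, so y_B2 = 0.700.

y_B2 = 0.700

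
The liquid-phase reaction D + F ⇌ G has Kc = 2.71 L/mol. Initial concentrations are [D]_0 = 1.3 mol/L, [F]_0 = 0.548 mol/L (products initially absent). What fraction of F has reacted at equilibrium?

Let X = conversion of F; extent ξ = 0.548·X mol/L.
Concentrations: [D] = 1.3 − 0.548X; [F] = 0.548 − 0.548X; [G] = 0.548X.
Kc = [G] / ([D] [F]).
Equating to 2.71 L/mol: the physical root is X = 0.712.

X = 0.712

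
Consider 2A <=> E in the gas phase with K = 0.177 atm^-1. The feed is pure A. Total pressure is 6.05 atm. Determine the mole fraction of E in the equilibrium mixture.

y_E = 0.394

Basis: 1 mol A initially; let X = conversion of A. Extent ξ = 0.5X.
Species balance: n_A = 1 − X; n_E = 0.5X.
Total moles n_T = 1 − 0.5X.
Mole fractions y_i = n_i/n_T; K = p_E / (p_A^2) with p_i = y_i·P.
Substituting and setting equal to 0.177 atm^-1 gives a polynomial in X; the root in (0,1) is X = 0.565.
Then n_E = 0.282, n_T = 0.718, so y_E = 0.394.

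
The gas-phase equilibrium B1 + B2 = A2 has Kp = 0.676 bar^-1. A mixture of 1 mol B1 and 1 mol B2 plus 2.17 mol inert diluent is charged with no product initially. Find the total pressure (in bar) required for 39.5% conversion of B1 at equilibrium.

Let X = conversion of B1 (basis 1 mol B1); extent of reaction ξ = X.
Species balance: n_B1 = 1 − X; n_B2 = 1 − X; n_A2 = X; n_I = 2.17 (inert).
Summing: n_T = 4.17 − X.
Kp = p_A2 / (p_B1 p_B2) with p_i = (n_i/n_T)·P.
At X = 0.395: the mole-fraction product g(X) = Π y_i^ν_i = 4.074. Since Kp = g(X)·P^{-1}, P = (g/Kp)^(1/1) = (4.074/0.676)^(1/1) = 6.03 bar.

P = 6.03 bar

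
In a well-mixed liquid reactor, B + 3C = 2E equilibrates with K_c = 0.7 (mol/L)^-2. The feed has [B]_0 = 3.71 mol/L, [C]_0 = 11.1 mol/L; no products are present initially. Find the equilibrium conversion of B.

Let X = conversion of B; extent ξ = 3.71·X mol/L.
Concentrations: [B] = 3.71 − 3.71X; [C] = 11.1 − 11.1X; [E] = 7.42X.
K_c = [E]^2 / ([B] [C]^3).
Solving K_c = 0.7 for X ∈ (0,1): X = 0.703.

X = 0.703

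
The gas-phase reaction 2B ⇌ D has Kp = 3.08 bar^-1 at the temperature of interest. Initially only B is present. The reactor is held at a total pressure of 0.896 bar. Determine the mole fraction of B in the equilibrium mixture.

Take 1 mol B as basis and let X be its fractional conversion, so ξ = 0.5X.
At extent ξ: n_B = 1 − X; n_D = 0.5X.
n_T = Σnᵢ = 1 − 0.5X.
With p_i = (n_i/n_T)P, Kp = p_D / (p_B^2).
Equating to 3.08 bar^-1 and solving on 0 < X < 1: X = 0.712.
Then n_B = 0.288, n_T = 0.644, so y_B = 0.447.

y_B = 0.447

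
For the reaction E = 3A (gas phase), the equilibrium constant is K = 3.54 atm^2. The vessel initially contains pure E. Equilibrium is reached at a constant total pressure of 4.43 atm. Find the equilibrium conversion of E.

X = 0.221

Basis: 1 mol E initially; let X = conversion of E. Extent ξ = X.
Mole table: n_E = 1 − X; n_A = 3X.
Summing: n_T = 1 + 2X.
Mole fractions y_i = n_i/n_T; K = p_A^3 / (p_E) with p_i = y_i·P.
Equating to 3.54 atm^2 and solving on 0 < X < 1: X = 0.221.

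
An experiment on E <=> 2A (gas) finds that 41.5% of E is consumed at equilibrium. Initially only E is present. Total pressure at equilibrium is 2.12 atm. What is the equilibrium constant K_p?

Basis: 1 mol E initially; let X = conversion of E. Extent ξ = X.
At extent ξ: n_E = 1 − X; n_A = 2X.
n_T = Σnᵢ = 1 + X.
At X = 0.415: n_E = 0.585, n_A = 0.83, n_T = 1.42.
p_i = (n_i/n_T)·P. K_p = p_A^2 / (p_E) = 1.76 atm.

K_p = 1.76 atm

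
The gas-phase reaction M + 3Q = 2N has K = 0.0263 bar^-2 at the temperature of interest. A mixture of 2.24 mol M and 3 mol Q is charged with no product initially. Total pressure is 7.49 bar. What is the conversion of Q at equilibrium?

X = 0.424

Let X = conversion of Q (basis 3 mol Q); extent of reaction ξ = X.
Mole table: n_M = 2.24 − X; n_Q = 3 − 3X; n_N = 2X.
n_T = Σnᵢ = 5.24 − 2X.
Mole fractions y_i = n_i/n_T; K = p_N^2 / (p_M p_Q^3) with p_i = y_i·P.
Substituting and setting equal to 0.0263 bar^-2 gives a polynomial in X; the root in (0,1) is X = 0.424.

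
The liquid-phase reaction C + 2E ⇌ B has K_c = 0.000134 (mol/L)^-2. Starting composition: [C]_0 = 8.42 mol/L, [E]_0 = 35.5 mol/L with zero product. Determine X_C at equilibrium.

X = 0.129

Let X = conversion of C; extent ξ = 8.42·X mol/L.
Concentrations: [C] = 8.42 − 8.42X; [E] = 35.5 − 16.8X; [B] = 8.42X.
K_c = [B] / ([C] [E]^2).
This equals 0.000134 at X = 0.129 (the root in 0 < X < 1).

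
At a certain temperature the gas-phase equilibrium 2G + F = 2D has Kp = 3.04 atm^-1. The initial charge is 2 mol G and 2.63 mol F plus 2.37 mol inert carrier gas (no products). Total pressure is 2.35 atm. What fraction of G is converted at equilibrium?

Let X = conversion of G (basis 2 mol G); extent of reaction ξ = X.
Moles: n_G = 2 − 2X; n_F = 2.63 − X; n_D = 2X; n_I = 2.37 (inert).
Total moles n_T = 7 − X.
Mole fractions y_i = n_i/n_T; Kp = p_D^2 / (p_G^2 p_F) with p_i = y_i·P.
Substituting and setting equal to 3.04 atm^-1 gives a polynomial in X; the root in (0,1) is X = 0.601.

X = 0.601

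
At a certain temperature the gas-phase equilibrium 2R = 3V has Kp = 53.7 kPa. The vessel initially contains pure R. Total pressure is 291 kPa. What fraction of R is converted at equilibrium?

X = 0.311

Let X = conversion of R (basis 1 mol R); extent of reaction ξ = 0.5X.
Moles: n_R = 1 − X; n_V = 1.5X.
Total moles n_T = 1 + 0.5X.
y_i = n_i/n_T, p_i = y_i·P. Kp = p_V^3 / (p_R^2).
Substituting and setting equal to 53.7 kPa gives a polynomial in X; the root in (0,1) is X = 0.311.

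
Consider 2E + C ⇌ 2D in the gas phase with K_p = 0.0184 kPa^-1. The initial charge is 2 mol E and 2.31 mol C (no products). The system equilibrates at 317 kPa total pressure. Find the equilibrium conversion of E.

Basis: 2 mol E initially; let X = conversion of E. Extent ξ = X.
Mole table: n_E = 2 − 2X; n_C = 2.31 − X; n_D = 2X.
Total moles n_T = 4.31 − X.
With p_i = (n_i/n_T)P, K_p = p_D^2 / (p_E^2 p_C).
This yields a degree-3 equation in X; solving on (0,1), X = 0.620.

X = 0.620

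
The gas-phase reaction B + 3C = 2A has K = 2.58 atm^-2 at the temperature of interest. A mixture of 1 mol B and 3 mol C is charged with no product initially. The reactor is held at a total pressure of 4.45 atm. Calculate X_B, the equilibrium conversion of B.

Basis: 1 mol B initially; let X = conversion of B. Extent ξ = X.
Species balance: n_B = 1 − X; n_C = 3 − 3X; n_A = 2X.
Total moles n_T = 4 − 2X.
Mole fractions y_i = n_i/n_T; K = p_A^2 / (p_B p_C^3) with p_i = y_i·P.
Setting this equal to 2.58 atm^-2 and taking the physical root (0 < X < 1) gives X = 0.688.

X = 0.688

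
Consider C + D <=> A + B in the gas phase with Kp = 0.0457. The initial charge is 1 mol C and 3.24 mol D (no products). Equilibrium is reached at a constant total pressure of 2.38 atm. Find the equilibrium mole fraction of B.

y_B = 0.072

Take 1 mol C as basis and let X be its fractional conversion, so ξ = X.
At extent ξ: n_C = 1 − X; n_D = 3.24 − X; n_A = X; n_B = X.
Since Δν = 0, n_T = 4.24 throughout.
y_i = n_i/n_T, p_i = y_i·P. Kp = p_A p_B / (p_C p_D).
Substituting and setting equal to 0.0457 gives a polynomial in X; the root in (0,1) is X = 0.305.
Then n_B = 0.305, n_T = 4.24, so y_B = 0.072.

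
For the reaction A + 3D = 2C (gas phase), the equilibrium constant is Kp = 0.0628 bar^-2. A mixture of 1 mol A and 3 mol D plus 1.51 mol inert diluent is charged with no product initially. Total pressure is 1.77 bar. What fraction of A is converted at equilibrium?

Take 1 mol A as basis and let X be its fractional conversion, so ξ = X.
Species balance: n_A = 1 − X; n_D = 3 − 3X; n_C = 2X; n_I = 1.51 (inert).
Total moles n_T = 5.51 − 2X.
With p_i = (n_i/n_T)P, Kp = p_C^2 / (p_A p_D^3).
This yields a degree-4 equation in X; solving on (0,1), X = 0.157.

X = 0.157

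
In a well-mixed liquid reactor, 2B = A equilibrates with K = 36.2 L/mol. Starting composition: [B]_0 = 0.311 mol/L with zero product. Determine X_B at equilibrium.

X = 0.810

Let X = conversion of B; extent ξ = 0.311X/2 mol/L.
Concentrations: [B] = 0.311 − 0.311X; [A] = 0.155X.
K = [A] / ([B]^2).
Setting equal to 36.2 and solving for X on (0,1) gives X = 0.810.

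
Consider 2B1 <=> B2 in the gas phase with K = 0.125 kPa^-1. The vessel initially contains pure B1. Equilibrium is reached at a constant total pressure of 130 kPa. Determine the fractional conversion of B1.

Let X = conversion of B1 (basis 1 mol B1); extent of reaction ξ = 0.5X.
At extent ξ: n_B1 = 1 − X; n_B2 = 0.5X.
Total moles n_T = 1 − 0.5X.
y_i = n_i/n_T, p_i = y_i·P. K = p_B2 / (p_B1^2).
This yields a degree-2 equation in X; solving on (0,1), X = 0.877.

X = 0.877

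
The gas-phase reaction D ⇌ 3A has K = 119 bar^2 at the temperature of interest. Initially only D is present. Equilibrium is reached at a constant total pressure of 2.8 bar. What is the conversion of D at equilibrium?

Let X = conversion of D (basis 1 mol D); extent of reaction ξ = X.
Species balance: n_D = 1 − X; n_A = 3X.
Total moles n_T = 1 + 2X.
Mole fractions y_i = n_i/n_T; K = p_A^3 / (p_D) with p_i = y_i·P.
This yields a degree-3 equation in X; solving on (0,1), X = 0.850.

X = 0.850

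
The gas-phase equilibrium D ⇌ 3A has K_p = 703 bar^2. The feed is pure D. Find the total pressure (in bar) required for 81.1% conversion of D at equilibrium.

P = 7.96 bar

Basis: 1 mol D initially; let X = conversion of D. Extent ξ = X.
Mole table: n_D = 1 − X; n_A = 3X.
n_T = Σnᵢ = 1 + 2X.
K_p = p_A^3 / (p_D) with p_i = (n_i/n_T)·P.
At X = 0.811: the mole-fraction product g(X) = Π y_i^ν_i = 11.08. Since K_p = g(X)·P^{2}, P = (K_p/g)^(1/2) = (703/11.08)^(1/2) = 7.96 bar.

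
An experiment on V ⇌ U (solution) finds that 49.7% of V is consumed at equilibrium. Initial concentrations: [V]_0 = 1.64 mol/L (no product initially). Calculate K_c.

Let X = conversion of V.
Concentrations: [V] = 1.64 − 1.64X; [U] = 1.64X.
At X = 0.497: [V] = 0.825, [U] = 0.815.
K_c = [U] / ([V]) = 0.988.

K_c = 0.988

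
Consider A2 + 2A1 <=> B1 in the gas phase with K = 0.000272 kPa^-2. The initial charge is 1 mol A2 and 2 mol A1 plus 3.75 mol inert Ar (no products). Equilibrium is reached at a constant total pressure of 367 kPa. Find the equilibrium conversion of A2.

Take 1 mol A2 as basis and let X be its fractional conversion, so ξ = X.
At extent ξ: n_A2 = 1 − X; n_A1 = 2 − 2X; n_B1 = X; n_I = 3.75 (inert).
Total moles n_T = 6.75 − 2X.
With p_i = (n_i/n_T)P, K = p_B1 / (p_A2 p_A1^2).
This yields a degree-3 equation in X; solving on (0,1), X = 0.514.

X = 0.514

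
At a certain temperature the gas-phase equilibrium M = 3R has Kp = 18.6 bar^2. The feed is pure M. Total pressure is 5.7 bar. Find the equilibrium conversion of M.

X = 0.341

Take 1 mol M as basis and let X be its fractional conversion, so ξ = X.
Moles: n_M = 1 − X; n_R = 3X.
Total moles n_T = 1 + 2X.
Mole fractions y_i = n_i/n_T; Kp = p_R^3 / (p_M) with p_i = y_i·P.
Setting this equal to 18.6 bar^2 and taking the physical root (0 < X < 1) gives X = 0.341.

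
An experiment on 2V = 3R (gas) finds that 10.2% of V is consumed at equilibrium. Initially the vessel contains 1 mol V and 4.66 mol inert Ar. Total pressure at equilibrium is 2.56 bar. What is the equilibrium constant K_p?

Take 1 mol V as basis and let X be its fractional conversion, so ξ = 0.5X.
At extent ξ: n_V = 1 − X; n_R = 1.5X; n_I = 4.66 (inert).
Total moles n_T = 5.66 + 0.5X.
At X = 0.102: n_V = 0.898, n_R = 0.153, n_T = 5.71.
p_i = (n_i/n_T)·P. K_p = p_R^3 / (p_V^2) = 0.00199 bar.

K_p = 0.00199 bar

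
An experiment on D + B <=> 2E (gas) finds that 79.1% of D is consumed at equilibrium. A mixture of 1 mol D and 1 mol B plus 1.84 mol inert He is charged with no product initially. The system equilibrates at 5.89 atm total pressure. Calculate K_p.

K_p = 57.3

Let X = conversion of D (basis 1 mol D); extent of reaction ξ = X.
Mole table: n_D = 1 − X; n_B = 1 − X; n_E = 2X; n_I = 1.84 (inert).
Since Δν = 0, n_T = 3.84 throughout.
At X = 0.791: n_D = 0.209, n_B = 0.209, n_E = 1.58, n_T = 3.84.
p_i = (n_i/n_T)·P. K_p = p_E^2 / (p_D p_B) = 57.3.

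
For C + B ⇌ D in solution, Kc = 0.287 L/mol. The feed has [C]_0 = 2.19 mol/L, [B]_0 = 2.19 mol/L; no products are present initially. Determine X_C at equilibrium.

X = 0.304

Let X = conversion of C; extent ξ = 2.19·X mol/L.
Concentrations: [C] = 2.19 − 2.19X; [B] = 2.19 − 2.19X; [D] = 2.19X.
Kc = [D] / ([C] [B]).
This equals 0.287 at X = 0.304 (the root in 0 < X < 1).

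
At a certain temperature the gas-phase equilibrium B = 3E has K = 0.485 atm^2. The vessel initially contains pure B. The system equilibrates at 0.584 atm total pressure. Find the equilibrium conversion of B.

X = 0.472

Basis: 1 mol B initially; let X = conversion of B. Extent ξ = X.
Species balance: n_B = 1 − X; n_E = 3X.
Total moles n_T = 1 + 2X.
y_i = n_i/n_T, p_i = y_i·P. K = p_E^3 / (p_B).
Substituting and setting equal to 0.485 atm^2 gives a polynomial in X; the root in (0,1) is X = 0.472.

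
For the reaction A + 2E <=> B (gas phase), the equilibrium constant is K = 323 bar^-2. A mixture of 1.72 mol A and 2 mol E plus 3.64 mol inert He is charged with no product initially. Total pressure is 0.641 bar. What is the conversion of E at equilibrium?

X = 0.772

Let X = conversion of E (basis 2 mol E); extent of reaction ξ = X.
Moles: n_A = 1.72 − X; n_E = 2 − 2X; n_B = X; n_I = 3.64 (inert).
Summing: n_T = 7.36 − 2X.
Mole fractions y_i = n_i/n_T; K = p_B / (p_A p_E^2) with p_i = y_i·P.
Setting this equal to 323 bar^-2 and taking the physical root (0 < X < 1) gives X = 0.772.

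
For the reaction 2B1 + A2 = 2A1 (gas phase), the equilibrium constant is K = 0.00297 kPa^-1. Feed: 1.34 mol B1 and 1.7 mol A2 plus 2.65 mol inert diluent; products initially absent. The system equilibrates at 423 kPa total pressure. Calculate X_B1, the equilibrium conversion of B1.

X = 0.367

Take 1.34 mol B1 as basis and let X be its fractional conversion, so ξ = 0.67X.
Species balance: n_B1 = 1.34 − 1.34X; n_A2 = 1.7 − 0.67X; n_A1 = 1.34X; n_I = 2.65 (inert).
Summing: n_T = 5.69 − 0.67X.
y_i = n_i/n_T, p_i = y_i·P. K = p_A1^2 / (p_B1^2 p_A2).
Equating to 0.00297 kPa^-1 and solving on 0 < X < 1: X = 0.367.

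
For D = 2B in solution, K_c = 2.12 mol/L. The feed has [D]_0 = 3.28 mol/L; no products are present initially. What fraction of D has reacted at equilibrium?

X = 0.329

Let X = conversion of D; extent ξ = 3.28·X mol/L.
Concentrations: [D] = 3.28 − 3.28X; [B] = 6.56X.
K_c = [B]^2 / ([D]).
Equating to 2.12 mol/L: the physical root is X = 0.329.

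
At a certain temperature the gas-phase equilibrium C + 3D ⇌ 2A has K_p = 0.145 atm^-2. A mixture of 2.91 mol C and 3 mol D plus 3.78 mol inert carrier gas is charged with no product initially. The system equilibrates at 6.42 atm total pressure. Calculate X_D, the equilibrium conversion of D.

X = 0.455

Take 3 mol D as basis and let X be its fractional conversion, so ξ = X.
Mole table: n_C = 2.91 − X; n_D = 3 − 3X; n_A = 2X; n_I = 3.78 (inert).
n_T = Σnᵢ = 9.69 − 2X.
With p_i = (n_i/n_T)P, K_p = p_A^2 / (p_C p_D^3).
Substituting and setting equal to 0.145 atm^-2 gives a polynomial in X; the root in (0,1) is X = 0.455.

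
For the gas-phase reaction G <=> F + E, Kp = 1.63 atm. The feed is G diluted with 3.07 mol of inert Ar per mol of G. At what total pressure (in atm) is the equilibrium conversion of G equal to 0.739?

Take 1 mol G as basis and let X be its fractional conversion, so ξ = X.
At extent ξ: n_G = 1 − X; n_F = X; n_E = X; n_I = 3.07 (inert).
n_T = Σnᵢ = 4.07 + X.
Kp = p_F p_E / (p_G) with p_i = (n_i/n_T)·P.
At X = 0.739: the mole-fraction product g(X) = Π y_i^ν_i = 0.4351. Since Kp = g(X)·P^{1}, P = (Kp/g)^(1/1) = (1.63/0.4351)^(1/1) = 3.75 atm.

P = 3.75 atm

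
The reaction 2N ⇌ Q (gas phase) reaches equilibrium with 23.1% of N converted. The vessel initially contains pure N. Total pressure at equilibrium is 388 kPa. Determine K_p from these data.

K_p = 0.000445 kPa^-1

Take 1 mol N as basis and let X be its fractional conversion, so ξ = 0.5X.
Mole table: n_N = 1 − X; n_Q = 0.5X.
Summing: n_T = 1 − 0.5X.
At X = 0.231: n_N = 0.769, n_Q = 0.116, n_T = 0.885.
p_i = (n_i/n_T)·P. K_p = p_Q / (p_N^2) = 0.000445 kPa^-1.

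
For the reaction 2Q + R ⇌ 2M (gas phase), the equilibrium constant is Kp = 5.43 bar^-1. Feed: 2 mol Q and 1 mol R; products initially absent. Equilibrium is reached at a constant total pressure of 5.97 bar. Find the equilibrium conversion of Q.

Let X = conversion of Q (basis 2 mol Q); extent of reaction ξ = X.
At extent ξ: n_Q = 2 − 2X; n_R = 1 − X; n_M = 2X.
Total moles n_T = 3 − X.
y_i = n_i/n_T, p_i = y_i·P. Kp = p_M^2 / (p_Q^2 p_R).
Substituting and setting equal to 5.43 bar^-1 gives a polynomial in X; the root in (0,1) is X = 0.679.

X = 0.679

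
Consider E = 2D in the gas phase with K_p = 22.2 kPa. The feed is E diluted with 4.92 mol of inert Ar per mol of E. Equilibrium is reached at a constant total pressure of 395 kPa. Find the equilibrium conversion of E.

X = 0.254

Let X = conversion of E (basis 1 mol E); extent of reaction ξ = X.
Moles: n_E = 1 − X; n_D = 2X; n_I = 4.92 (inert).
n_T = Σnᵢ = 5.92 + X.
Mole fractions y_i = n_i/n_T; K_p = p_D^2 / (p_E) with p_i = y_i·P.
Equating to 22.2 kPa and solving on 0 < X < 1: X = 0.254.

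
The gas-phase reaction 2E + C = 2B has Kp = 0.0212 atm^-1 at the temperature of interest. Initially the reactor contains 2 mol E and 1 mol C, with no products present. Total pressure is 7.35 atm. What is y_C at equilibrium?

y_C = 0.292

Take 2 mol E as basis and let X be its fractional conversion, so ξ = X.
Moles: n_E = 2 − 2X; n_C = 1 − X; n_B = 2X.
n_T = Σnᵢ = 3 − X.
With p_i = (n_i/n_T)P, Kp = p_B^2 / (p_E^2 p_C).
Setting this equal to 0.0212 atm^-1 and taking the physical root (0 < X < 1) gives X = 0.176.
Then n_C = 0.824, n_T = 2.82, so y_C = 0.292.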